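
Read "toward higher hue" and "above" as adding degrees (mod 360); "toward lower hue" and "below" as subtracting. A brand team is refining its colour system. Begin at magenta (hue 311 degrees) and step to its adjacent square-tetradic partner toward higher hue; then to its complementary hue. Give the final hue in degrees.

221°

+90° (square ↑): 311 + 90 = 401 → 401 − 360 = 41°
+180° (complement): 41 + 180 = 221°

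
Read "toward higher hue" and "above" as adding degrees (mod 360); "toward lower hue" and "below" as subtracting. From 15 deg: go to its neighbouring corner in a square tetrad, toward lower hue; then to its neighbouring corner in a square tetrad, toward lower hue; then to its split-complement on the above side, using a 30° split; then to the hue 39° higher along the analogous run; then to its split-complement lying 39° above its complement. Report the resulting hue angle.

303°

square ↓ −90°: 15 − 90 = -75 → -75 + 360 = 285°
square ↓ −90°: 285 − 90 = 195°
split-comp 30° ↑ +210°: 195 + 210 = 405 → 405 − 360 = 45°
analog 39° ↑ +39°: 45 + 39 = 84°
split-comp 39° ↑ +219°: 84 + 219 = 303°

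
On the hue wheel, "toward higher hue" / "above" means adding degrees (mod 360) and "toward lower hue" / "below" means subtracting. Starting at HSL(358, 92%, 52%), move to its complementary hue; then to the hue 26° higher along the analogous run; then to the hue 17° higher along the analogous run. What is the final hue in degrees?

+180° (complement): 358 + 180 = 538 → 538 − 360 = 178°
+26° (analog 26° ↑): 178 + 26 = 204°
+17° (analog 17° ↑): 204 + 17 = 221°

221°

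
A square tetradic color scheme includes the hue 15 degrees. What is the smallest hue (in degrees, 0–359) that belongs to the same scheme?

15°

A square tetradic scheme places four hues every 90°.
The full set through 15° is {15°, 105°, 195°, 285°}.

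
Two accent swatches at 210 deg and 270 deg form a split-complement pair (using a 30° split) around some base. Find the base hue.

The accents sit 30° either side of the complement, so the complement is their short-arc midpoint on the wheel.
Short-arc midpoint of 210° and 270°: 240°.
Base is 180° from the complement: 240 − 180 = 60°

60°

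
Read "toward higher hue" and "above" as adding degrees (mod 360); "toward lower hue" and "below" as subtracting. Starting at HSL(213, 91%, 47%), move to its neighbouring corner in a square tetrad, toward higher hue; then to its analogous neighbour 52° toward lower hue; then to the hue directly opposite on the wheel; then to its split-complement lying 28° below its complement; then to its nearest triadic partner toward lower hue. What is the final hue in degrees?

103°

square ↑ +90°: 213 + 90 = 303°
analog 52° ↓ −52°: 303 − 52 = 251°
complement +180°: 251 + 180 = 431 → 431 − 360 = 71°
split-comp 28° ↓ +152°: 71 + 152 = 223°
triadic ↓ −120°: 223 − 120 = 103°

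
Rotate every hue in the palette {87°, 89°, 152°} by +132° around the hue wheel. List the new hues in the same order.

219°, 221°, 284°

87 + 132 = 219°
89 + 132 = 221°
152 + 132 = 284°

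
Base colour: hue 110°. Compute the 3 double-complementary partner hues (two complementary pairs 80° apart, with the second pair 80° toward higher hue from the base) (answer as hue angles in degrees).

A rectangular tetradic uses two complementary pairs 80° apart: offsets 0°, 80°, 180°, 260°.
110 + 80 = 190°
110 + 180 = 290°
110 + 260 = 370 → 370 − 360 = 10°

190°, 290°, 10°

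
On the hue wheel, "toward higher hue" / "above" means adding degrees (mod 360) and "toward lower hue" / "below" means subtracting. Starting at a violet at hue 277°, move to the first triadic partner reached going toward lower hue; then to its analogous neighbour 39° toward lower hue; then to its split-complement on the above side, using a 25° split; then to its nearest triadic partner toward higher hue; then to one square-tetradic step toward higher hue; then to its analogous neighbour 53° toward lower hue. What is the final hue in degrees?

120°

−120° (triadic ↓): 277 − 120 = 157°
−39° (analog 39° ↓): 157 − 39 = 118°
+205° (split-comp 25° ↑): 118 + 205 = 323°
+120° (triadic ↑): 323 + 120 = 443 → 443 − 360 = 83°
+90° (square ↑): 83 + 90 = 173°
−53° (analog 53° ↓): 173 − 53 = 120°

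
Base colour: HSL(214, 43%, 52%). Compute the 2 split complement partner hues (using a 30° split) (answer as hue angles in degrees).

4° and 64°

Split-complementary hues sit 30° either side of the complement.
Complement of 214 deg: 214 + 180 = 394 → 394 − 360 = 34°
34 − 30 = 4°
34 + 30 = 64°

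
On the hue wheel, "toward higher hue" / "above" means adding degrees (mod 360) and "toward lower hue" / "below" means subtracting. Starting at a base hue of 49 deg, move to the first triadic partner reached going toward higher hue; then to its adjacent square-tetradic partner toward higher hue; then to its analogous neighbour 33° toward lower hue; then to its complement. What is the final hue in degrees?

46°

+120° (triadic ↑): 49 + 120 = 169°
+90° (square ↑): 169 + 90 = 259°
−33° (analog 33° ↓): 259 − 33 = 226°
+180° (complement): 226 + 180 = 406 → 406 − 360 = 46°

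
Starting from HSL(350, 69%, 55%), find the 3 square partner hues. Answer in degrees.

A square tetradic scheme places four hues every 90°.
350 + 90 = 440 → 440 − 360 = 80°
350 + 180 = 530 → 530 − 360 = 170°
350 + 270 = 620 → 620 − 360 = 260°

80°, 170°, 260°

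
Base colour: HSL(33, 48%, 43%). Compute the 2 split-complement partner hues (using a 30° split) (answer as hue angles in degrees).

Split-complementary hues sit 30° either side of the complement.
Complement of 33°: 33 + 180 = 213°
213 − 30 = 183°
213 + 30 = 243°

183° and 243°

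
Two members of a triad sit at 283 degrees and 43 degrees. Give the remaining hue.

A triad spaces three hues 120° apart.
The full set is {43°, 163°, 283°}.

163°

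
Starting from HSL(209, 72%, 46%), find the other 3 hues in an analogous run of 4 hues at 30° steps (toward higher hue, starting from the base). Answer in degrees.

Analogous hues sit every 30° along the wheel.
209 + 30 = 239°
209 + 60 = 269°
209 + 90 = 299°

239°, 269°, 299°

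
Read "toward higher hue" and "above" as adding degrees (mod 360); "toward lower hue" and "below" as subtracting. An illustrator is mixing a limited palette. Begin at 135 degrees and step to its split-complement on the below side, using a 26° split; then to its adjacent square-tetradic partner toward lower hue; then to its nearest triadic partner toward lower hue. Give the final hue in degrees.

135 + 154 = 289°   (split-comp 26° ↓)
289 − 90 = 199°   (square ↓)
199 − 120 = 79°   (triadic ↓)

79°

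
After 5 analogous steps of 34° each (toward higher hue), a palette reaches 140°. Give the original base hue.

330°

5 steps of 34° (toward higher hue) give a net shift of +170°.
Start = end − shift: 140 − 170 = -30 → -30 + 360 = 330°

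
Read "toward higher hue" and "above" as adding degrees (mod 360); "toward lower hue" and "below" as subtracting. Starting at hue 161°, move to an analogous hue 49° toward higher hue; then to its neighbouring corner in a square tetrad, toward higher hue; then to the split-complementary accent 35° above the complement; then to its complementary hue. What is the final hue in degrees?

335°

161 + 49 = 210°   (analog 49° ↑)
210 + 90 = 300°   (square ↑)
300 + 215 = 515 → 515 − 360 = 155°   (split-comp 35° ↑)
155 + 180 = 335°   (complement)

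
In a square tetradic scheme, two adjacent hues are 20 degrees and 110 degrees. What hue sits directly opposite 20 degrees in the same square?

A square tetradic scheme places four hues 90° apart; opposite corners are 180° apart.
20 + 180 = 200°

200°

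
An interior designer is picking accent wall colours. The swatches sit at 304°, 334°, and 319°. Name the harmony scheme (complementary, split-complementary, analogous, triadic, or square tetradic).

Sort the hues: 304°, 319°, 334°.
Successive gaps around the wheel: 15°, 15°, 330°.
A run of hues at equal small steps (15°) with one large closing gap is an analogous group.

analogous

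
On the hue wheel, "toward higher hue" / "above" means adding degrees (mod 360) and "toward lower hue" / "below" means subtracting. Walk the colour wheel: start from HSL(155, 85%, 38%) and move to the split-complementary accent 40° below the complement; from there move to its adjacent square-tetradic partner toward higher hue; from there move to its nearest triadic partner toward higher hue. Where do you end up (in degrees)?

155 + 140 = 295°   (split-comp 40° ↓)
295 + 90 = 385 → 385 − 360 = 25°   (square ↑)
25 + 120 = 145°   (triadic ↑)

145°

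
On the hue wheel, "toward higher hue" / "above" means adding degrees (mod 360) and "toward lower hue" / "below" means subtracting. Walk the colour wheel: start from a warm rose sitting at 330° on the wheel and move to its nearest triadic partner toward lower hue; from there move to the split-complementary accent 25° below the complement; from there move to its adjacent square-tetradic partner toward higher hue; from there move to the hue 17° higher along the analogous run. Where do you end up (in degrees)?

triadic ↓ −120°: 330 − 120 = 210°
split-comp 25° ↓ +155°: 210 + 155 = 365 → 365 − 360 = 5°
square ↑ +90°: 5 + 90 = 95°
analog 17° ↑ +17°: 95 + 17 = 112°

112°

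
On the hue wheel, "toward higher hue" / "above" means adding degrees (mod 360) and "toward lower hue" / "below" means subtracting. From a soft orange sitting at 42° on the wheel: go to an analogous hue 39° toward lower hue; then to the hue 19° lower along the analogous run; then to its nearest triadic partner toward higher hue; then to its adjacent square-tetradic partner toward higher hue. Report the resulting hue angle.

analog 39° ↓ −39°: 42 − 39 = 3°
analog 19° ↓ −19°: 3 − 19 = -16 → -16 + 360 = 344°
triadic ↑ +120°: 344 + 120 = 464 → 464 − 360 = 104°
square ↑ +90°: 104 + 90 = 194°

194°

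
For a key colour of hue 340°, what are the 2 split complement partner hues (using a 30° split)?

Split-complementary hues sit 30° either side of the complement.
Complement of 340°: 340 + 180 = 520 → 520 − 360 = 160°
160 − 30 = 130°
160 + 30 = 190°

130° and 190°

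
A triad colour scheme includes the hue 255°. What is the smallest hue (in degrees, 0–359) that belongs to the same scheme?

15°

A triad places three hues 120° apart.
The full set through 255° is {15°, 135°, 255°}.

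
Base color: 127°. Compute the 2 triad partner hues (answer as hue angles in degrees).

247° and 7°

A triad places three hues 120° apart.
127 + 120 = 247°
127 + 240 = 367 → 367 − 360 = 7°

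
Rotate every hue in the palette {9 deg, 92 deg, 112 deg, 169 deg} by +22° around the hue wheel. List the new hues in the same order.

31°, 114°, 134°, 191°

9 + 22 = 31°
92 + 22 = 114°
112 + 22 = 134°
169 + 22 = 191°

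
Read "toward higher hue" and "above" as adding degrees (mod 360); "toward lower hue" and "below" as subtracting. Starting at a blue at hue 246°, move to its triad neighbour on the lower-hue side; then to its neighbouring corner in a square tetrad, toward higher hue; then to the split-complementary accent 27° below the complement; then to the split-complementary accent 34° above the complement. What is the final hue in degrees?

246 − 120 = 126°   (triadic ↓)
126 + 90 = 216°   (square ↑)
216 + 153 = 369 → 369 − 360 = 9°   (split-comp 27° ↓)
9 + 214 = 223°   (split-comp 34° ↑)

223°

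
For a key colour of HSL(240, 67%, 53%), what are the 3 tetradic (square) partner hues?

330°, 60°, and 150°

A square tetradic scheme places four hues every 90°.
240 + 90 = 330°
240 + 180 = 420 → 420 − 360 = 60°
240 + 270 = 510 → 510 − 360 = 150°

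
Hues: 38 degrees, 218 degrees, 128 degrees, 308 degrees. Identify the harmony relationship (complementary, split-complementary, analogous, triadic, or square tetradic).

square tetradic

Sort the hues: 38°, 128°, 218°, 308°.
Successive gaps around the wheel: 90°, 90°, 90°, 90°.
Four hues every 90° form a square tetradic scheme.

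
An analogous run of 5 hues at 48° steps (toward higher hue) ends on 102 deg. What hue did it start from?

4 steps of 48° (toward higher hue) give a net shift of +192°.
Start = end − shift: 102 − 192 = -90 → -90 + 360 = 270°

270°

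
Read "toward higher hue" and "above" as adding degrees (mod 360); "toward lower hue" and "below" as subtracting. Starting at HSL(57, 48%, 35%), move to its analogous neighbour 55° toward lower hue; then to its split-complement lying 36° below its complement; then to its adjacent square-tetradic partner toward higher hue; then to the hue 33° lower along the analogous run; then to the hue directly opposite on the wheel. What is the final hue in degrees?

23°

−55° (analog 55° ↓): 57 − 55 = 2°
+144° (split-comp 36° ↓): 2 + 144 = 146°
+90° (square ↑): 146 + 90 = 236°
−33° (analog 33° ↓): 236 − 33 = 203°
+180° (complement): 203 + 180 = 383 → 383 − 360 = 23°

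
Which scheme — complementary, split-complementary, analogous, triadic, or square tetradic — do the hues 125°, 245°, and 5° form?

triadic

Sort the hues: 5°, 125°, 245°.
Successive gaps around the wheel: 120°, 120°, 120°.
Three hues equally spaced 120° apart form a triad.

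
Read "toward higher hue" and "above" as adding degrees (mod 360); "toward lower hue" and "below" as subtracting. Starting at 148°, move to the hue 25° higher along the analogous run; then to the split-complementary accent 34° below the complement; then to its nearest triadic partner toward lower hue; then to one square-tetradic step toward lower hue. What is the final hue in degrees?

109°

+25° (analog 25° ↑): 148 + 25 = 173°
+146° (split-comp 34° ↓): 173 + 146 = 319°
−120° (triadic ↓): 319 − 120 = 199°
−90° (square ↓): 199 − 90 = 109°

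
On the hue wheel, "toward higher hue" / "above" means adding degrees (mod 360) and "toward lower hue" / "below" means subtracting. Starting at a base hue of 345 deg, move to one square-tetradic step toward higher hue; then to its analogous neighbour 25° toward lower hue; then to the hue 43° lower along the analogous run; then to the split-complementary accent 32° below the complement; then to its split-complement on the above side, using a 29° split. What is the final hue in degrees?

345 + 90 = 435 → 435 − 360 = 75°   (square ↑)
75 − 25 = 50°   (analog 25° ↓)
50 − 43 = 7°   (analog 43° ↓)
7 + 148 = 155°   (split-comp 32° ↓)
155 + 209 = 364 → 364 − 360 = 4°   (split-comp 29° ↑)

4°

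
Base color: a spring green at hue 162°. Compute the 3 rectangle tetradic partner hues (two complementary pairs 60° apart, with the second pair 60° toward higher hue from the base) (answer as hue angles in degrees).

222°, 342°, and 42°

A rectangular tetradic uses two complementary pairs 60° apart: offsets 0°, 60°, 180°, 240°.
162 + 60 = 222°
162 + 180 = 342°
162 + 240 = 402 → 402 − 360 = 42°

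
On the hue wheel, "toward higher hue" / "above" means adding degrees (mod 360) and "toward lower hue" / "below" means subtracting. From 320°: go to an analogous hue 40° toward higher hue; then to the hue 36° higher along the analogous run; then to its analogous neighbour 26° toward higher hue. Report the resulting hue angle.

62°

320 + 40 = 360 → 360 − 360 = 0°   (analog 40° ↑)
0 + 36 = 36°   (analog 36° ↑)
36 + 26 = 62°   (analog 26° ↑)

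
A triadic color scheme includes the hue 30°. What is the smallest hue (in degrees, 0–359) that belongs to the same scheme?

30°

A triad places three hues 120° apart.
The full set through 30° is {30°, 150°, 270°}.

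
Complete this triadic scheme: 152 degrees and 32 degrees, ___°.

272°

A triad places three hues 120° apart.
The full set through 32° is {32°, 152°, 272°}.
Given {32°, 152°}, the missing hue is 272°.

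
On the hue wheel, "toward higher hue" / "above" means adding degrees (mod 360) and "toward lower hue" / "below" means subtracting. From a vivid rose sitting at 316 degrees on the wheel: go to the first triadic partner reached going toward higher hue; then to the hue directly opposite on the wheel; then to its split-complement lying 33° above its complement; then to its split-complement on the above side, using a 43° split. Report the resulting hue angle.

+120° (triadic ↑): 316 + 120 = 436 → 436 − 360 = 76°
+180° (complement): 76 + 180 = 256°
+213° (split-comp 33° ↑): 256 + 213 = 469 → 469 − 360 = 109°
+223° (split-comp 43° ↑): 109 + 223 = 332°

332°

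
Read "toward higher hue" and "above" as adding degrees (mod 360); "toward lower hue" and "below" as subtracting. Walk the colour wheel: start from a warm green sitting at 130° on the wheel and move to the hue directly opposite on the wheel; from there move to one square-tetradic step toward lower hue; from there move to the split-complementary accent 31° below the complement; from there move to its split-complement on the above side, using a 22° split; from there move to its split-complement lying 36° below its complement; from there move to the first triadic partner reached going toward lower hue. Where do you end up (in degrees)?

235°

+180° (complement): 130 + 180 = 310°
−90° (square ↓): 310 − 90 = 220°
+149° (split-comp 31° ↓): 220 + 149 = 369 → 369 − 360 = 9°
+202° (split-comp 22° ↑): 9 + 202 = 211°
+144° (split-comp 36° ↓): 211 + 144 = 355°
−120° (triadic ↓): 355 − 120 = 235°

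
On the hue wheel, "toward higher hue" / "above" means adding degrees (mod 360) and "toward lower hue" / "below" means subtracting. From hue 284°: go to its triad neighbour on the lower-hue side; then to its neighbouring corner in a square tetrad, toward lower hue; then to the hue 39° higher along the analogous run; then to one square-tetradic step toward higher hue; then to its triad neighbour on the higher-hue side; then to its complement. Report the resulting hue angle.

143°

284 − 120 = 164°   (triadic ↓)
164 − 90 = 74°   (square ↓)
74 + 39 = 113°   (analog 39° ↑)
113 + 90 = 203°   (square ↑)
203 + 120 = 323°   (triadic ↑)
323 + 180 = 503 → 503 − 360 = 143°   (complement)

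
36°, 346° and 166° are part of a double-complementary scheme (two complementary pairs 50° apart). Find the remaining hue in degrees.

216°

A rectangular tetradic uses two complementary pairs 50° apart: offsets 0°, 50°, 180°, 230°.
Among {36°, 166°, 346°}, 166° and 346° are a 180° pair.
The remaining hue 36° needs its own complement: 36 + 180 = 216°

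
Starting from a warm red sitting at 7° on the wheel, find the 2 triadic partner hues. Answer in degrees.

A triad places three hues 120° apart.
7 + 120 = 127°
7 + 240 = 247°

127° and 247°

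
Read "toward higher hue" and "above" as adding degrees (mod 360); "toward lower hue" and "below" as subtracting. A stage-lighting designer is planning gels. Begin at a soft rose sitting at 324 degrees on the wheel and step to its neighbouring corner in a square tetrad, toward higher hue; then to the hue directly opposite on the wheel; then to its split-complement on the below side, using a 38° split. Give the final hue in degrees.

16°

324 + 90 = 414 → 414 − 360 = 54°   (square ↑)
54 + 180 = 234°   (complement)
234 + 142 = 376 → 376 − 360 = 16°   (split-comp 38° ↓)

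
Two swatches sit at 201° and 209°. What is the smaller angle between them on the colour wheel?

8°

|201 − 209| = 8.
8 ≤ 180, so the shorter arc is 8°.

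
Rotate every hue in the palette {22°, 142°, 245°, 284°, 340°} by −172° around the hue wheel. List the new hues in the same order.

22 − 172 = -150 → -150 + 360 = 210°
142 − 172 = -30 → -30 + 360 = 330°
245 − 172 = 73°
284 − 172 = 112°
340 − 172 = 168°

210°, 330°, 73°, 112°, 168°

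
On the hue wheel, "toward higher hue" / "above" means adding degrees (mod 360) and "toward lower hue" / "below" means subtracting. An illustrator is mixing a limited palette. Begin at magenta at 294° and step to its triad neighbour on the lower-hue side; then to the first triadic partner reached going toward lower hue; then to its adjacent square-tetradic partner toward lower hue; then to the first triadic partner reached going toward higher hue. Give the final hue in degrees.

84°

294 − 120 = 174°   (triadic ↓)
174 − 120 = 54°   (triadic ↓)
54 − 90 = -36 → -36 + 360 = 324°   (square ↓)
324 + 120 = 444 → 444 − 360 = 84°   (triadic ↑)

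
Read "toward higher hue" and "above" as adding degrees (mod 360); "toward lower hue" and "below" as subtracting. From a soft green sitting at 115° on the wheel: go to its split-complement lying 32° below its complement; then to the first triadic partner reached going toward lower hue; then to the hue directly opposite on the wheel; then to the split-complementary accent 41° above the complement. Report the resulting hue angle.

184°

115 + 148 = 263°   (split-comp 32° ↓)
263 − 120 = 143°   (triadic ↓)
143 + 180 = 323°   (complement)
323 + 221 = 544 → 544 − 360 = 184°   (split-comp 41° ↑)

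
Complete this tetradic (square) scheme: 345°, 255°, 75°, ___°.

A square tetradic scheme places four hues every 90°.
The full set through 75° is {75°, 165°, 255°, 345°}.
Given {75°, 255°, 345°}, the missing hue is 165°.

165°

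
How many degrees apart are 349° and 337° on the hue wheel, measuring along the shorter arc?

12°

|349 − 337| = 12.
12 ≤ 180, so the shorter arc is 12°.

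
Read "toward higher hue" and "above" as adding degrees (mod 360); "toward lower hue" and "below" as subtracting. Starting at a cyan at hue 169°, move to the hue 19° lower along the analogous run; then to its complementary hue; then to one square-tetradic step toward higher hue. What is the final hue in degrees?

analog 19° ↓ −19°: 169 − 19 = 150°
complement +180°: 150 + 180 = 330°
square ↑ +90°: 330 + 90 = 420 → 420 − 360 = 60°

60°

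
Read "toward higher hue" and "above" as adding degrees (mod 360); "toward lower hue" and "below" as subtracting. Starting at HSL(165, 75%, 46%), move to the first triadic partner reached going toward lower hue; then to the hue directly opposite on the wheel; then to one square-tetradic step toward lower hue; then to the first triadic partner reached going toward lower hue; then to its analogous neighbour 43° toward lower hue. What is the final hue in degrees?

332°

triadic ↓ −120°: 165 − 120 = 45°
complement +180°: 45 + 180 = 225°
square ↓ −90°: 225 − 90 = 135°
triadic ↓ −120°: 135 − 120 = 15°
analog 43° ↓ −43°: 15 − 43 = -28 → -28 + 360 = 332°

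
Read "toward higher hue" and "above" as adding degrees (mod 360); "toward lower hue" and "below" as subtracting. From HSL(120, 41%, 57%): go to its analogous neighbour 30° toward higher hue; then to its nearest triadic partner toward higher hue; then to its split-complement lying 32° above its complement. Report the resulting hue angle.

analog 30° ↑ +30°: 120 + 30 = 150°
triadic ↑ +120°: 150 + 120 = 270°
split-comp 32° ↑ +212°: 270 + 212 = 482 → 482 − 360 = 122°

122°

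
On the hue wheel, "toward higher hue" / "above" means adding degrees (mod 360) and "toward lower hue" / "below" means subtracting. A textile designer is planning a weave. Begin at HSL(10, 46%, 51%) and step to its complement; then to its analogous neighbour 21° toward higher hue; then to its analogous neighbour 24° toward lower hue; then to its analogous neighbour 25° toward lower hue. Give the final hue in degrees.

162°

complement +180°: 10 + 180 = 190°
analog 21° ↑ +21°: 190 + 21 = 211°
analog 24° ↓ −24°: 211 − 24 = 187°
analog 25° ↓ −25°: 187 − 25 = 162°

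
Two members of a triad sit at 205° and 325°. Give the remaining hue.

85°

A triad spaces three hues 120° apart.
The full set is {85°, 205°, 325°}.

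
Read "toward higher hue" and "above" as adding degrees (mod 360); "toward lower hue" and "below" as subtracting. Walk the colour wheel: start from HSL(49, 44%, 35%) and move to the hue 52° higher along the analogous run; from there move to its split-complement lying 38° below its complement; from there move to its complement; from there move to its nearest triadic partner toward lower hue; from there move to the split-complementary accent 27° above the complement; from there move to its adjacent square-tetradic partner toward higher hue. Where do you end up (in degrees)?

240°

+52° (analog 52° ↑): 49 + 52 = 101°
+142° (split-comp 38° ↓): 101 + 142 = 243°
+180° (complement): 243 + 180 = 423 → 423 − 360 = 63°
−120° (triadic ↓): 63 − 120 = -57 → -57 + 360 = 303°
+207° (split-comp 27° ↑): 303 + 207 = 510 → 510 − 360 = 150°
+90° (square ↑): 150 + 90 = 240°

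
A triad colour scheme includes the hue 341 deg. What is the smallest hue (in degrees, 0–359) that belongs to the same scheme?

101°

A triad places three hues 120° apart.
The full set through 341° is {101°, 221°, 341°}.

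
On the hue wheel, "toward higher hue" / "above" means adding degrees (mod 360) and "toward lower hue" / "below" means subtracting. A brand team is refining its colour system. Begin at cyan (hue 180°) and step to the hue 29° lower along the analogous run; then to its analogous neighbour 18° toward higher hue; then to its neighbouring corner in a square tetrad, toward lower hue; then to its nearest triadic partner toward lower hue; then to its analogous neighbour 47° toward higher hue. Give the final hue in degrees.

−29° (analog 29° ↓): 180 − 29 = 151°
+18° (analog 18° ↑): 151 + 18 = 169°
−90° (square ↓): 169 − 90 = 79°
−120° (triadic ↓): 79 − 120 = -41 → -41 + 360 = 319°
+47° (analog 47° ↑): 319 + 47 = 366 → 366 − 360 = 6°

6°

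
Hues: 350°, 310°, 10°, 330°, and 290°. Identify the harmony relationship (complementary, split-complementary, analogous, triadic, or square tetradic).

Sort the hues: 10°, 290°, 310°, 330°, 350°.
Successive gaps around the wheel: 280°, 20°, 20°, 20°, 20°.
A run of hues at equal small steps (20°) with one large closing gap is an analogous group.

analogous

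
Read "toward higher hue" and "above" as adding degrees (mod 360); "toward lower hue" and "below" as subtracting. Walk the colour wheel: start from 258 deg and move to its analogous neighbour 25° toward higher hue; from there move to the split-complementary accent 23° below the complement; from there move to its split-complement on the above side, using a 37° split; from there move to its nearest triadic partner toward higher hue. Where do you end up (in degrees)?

258 + 25 = 283°   (analog 25° ↑)
283 + 157 = 440 → 440 − 360 = 80°   (split-comp 23° ↓)
80 + 217 = 297°   (split-comp 37° ↑)
297 + 120 = 417 → 417 − 360 = 57°   (triadic ↑)

57°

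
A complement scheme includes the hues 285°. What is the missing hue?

The complement sits 180° across the wheel.
The full set through 285° is {105°, 285°}.
Given {285°}, the missing hue is 105°.

105°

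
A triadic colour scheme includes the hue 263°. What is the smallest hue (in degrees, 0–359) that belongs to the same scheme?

A triad places three hues 120° apart.
The full set through 263° is {23°, 143°, 263°}.

23°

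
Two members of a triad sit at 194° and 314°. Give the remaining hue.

A triad spaces three hues 120° apart.
The full set is {74°, 194°, 314°}.

74°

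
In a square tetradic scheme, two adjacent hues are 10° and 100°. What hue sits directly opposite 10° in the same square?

190°

A square tetradic scheme places four hues 90° apart; opposite corners are 180° apart.
10 + 180 = 190°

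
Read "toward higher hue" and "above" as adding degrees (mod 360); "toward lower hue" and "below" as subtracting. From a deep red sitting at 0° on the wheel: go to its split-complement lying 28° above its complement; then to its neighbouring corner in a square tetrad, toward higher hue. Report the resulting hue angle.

298°

split-comp 28° ↑ +208°: 0 + 208 = 208°
square ↑ +90°: 208 + 90 = 298°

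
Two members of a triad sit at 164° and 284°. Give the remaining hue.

A triad spaces three hues 120° apart.
The full set is {44°, 164°, 284°}.

44°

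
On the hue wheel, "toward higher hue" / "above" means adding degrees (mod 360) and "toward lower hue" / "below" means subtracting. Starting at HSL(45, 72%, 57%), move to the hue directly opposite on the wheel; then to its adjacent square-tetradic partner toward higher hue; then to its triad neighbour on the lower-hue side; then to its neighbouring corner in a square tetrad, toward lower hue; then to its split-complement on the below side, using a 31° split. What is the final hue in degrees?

+180° (complement): 45 + 180 = 225°
+90° (square ↑): 225 + 90 = 315°
−120° (triadic ↓): 315 − 120 = 195°
−90° (square ↓): 195 − 90 = 105°
+149° (split-comp 31° ↓): 105 + 149 = 254°

254°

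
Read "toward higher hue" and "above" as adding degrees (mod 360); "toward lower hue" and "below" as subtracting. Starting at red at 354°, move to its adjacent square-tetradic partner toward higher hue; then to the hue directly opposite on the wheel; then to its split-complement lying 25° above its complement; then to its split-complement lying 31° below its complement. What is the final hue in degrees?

258°

354 + 90 = 444 → 444 − 360 = 84°   (square ↑)
84 + 180 = 264°   (complement)
264 + 205 = 469 → 469 − 360 = 109°   (split-comp 25° ↑)
109 + 149 = 258°   (split-comp 31° ↓)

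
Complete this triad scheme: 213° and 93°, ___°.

333°

A triad places three hues 120° apart.
The full set through 93° is {93°, 213°, 333°}.
Given {93°, 213°}, the missing hue is 333°.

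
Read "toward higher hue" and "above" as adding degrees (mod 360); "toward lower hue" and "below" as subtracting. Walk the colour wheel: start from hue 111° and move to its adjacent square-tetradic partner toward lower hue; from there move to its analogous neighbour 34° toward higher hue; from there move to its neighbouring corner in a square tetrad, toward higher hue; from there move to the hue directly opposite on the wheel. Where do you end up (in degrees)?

325°

−90° (square ↓): 111 − 90 = 21°
+34° (analog 34° ↑): 21 + 34 = 55°
+90° (square ↑): 55 + 90 = 145°
+180° (complement): 145 + 180 = 325°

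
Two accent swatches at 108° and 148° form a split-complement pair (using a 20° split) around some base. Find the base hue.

308°

The accents sit 20° either side of the complement, so the complement is their short-arc midpoint on the wheel.
Short-arc midpoint of 108° and 148°: 128°.
Base is 180° from the complement: 128 − 180 = -52 → -52 + 360 = 308°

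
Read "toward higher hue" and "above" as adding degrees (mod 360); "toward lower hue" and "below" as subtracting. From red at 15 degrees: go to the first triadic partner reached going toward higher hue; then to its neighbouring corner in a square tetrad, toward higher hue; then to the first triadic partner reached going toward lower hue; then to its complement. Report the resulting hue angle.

triadic ↑ +120°: 15 + 120 = 135°
square ↑ +90°: 135 + 90 = 225°
triadic ↓ −120°: 225 − 120 = 105°
complement +180°: 105 + 180 = 285°

285°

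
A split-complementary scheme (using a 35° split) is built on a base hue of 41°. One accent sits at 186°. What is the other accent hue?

Split-complementary hues sit 35° either side of the complement.
Complement of the base 41°: 41 + 180 = 221°
The given accent 186° is 35° one side of 221°; the other accent sits 35° the other side: 221 + 35 = 256°

256°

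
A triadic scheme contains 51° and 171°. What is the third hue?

291°

A triad spaces three hues 120° apart.
The full set is {51°, 171°, 291°}.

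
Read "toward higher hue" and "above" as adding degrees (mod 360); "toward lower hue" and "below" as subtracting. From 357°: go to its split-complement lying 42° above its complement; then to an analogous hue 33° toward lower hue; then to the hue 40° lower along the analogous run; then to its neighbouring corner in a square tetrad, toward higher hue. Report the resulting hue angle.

357 + 222 = 579 → 579 − 360 = 219°   (split-comp 42° ↑)
219 − 33 = 186°   (analog 33° ↓)
186 − 40 = 146°   (analog 40° ↓)
146 + 90 = 236°   (square ↑)

236°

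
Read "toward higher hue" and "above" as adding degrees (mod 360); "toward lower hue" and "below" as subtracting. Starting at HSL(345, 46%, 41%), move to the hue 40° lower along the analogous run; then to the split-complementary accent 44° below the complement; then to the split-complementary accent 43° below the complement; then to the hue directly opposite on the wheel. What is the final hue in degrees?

38°

analog 40° ↓ −40°: 345 − 40 = 305°
split-comp 44° ↓ +136°: 305 + 136 = 441 → 441 − 360 = 81°
split-comp 43° ↓ +137°: 81 + 137 = 218°
complement +180°: 218 + 180 = 398 → 398 − 360 = 38°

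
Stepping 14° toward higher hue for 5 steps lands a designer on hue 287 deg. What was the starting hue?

5 steps of 14° (toward higher hue) give a net shift of +70°.
Start = end − shift: 287 − 70 = 217°

217°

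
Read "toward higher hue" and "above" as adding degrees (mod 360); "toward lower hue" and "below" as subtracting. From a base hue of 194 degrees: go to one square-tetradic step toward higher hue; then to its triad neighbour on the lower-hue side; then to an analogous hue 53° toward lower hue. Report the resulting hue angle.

square ↑ +90°: 194 + 90 = 284°
triadic ↓ −120°: 284 − 120 = 164°
analog 53° ↓ −53°: 164 − 53 = 111°

111°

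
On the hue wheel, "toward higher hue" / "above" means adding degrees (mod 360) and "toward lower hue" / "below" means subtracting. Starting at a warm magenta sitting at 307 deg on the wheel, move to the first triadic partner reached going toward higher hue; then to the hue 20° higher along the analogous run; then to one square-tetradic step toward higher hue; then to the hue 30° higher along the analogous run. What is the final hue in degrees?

+120° (triadic ↑): 307 + 120 = 427 → 427 − 360 = 67°
+20° (analog 20° ↑): 67 + 20 = 87°
+90° (square ↑): 87 + 90 = 177°
+30° (analog 30° ↑): 177 + 30 = 207°

207°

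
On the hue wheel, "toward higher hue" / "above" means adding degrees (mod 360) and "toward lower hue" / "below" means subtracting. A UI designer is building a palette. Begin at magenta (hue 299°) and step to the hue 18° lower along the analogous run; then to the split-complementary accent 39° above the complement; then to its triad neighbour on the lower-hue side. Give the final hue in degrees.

20°

analog 18° ↓ −18°: 299 − 18 = 281°
split-comp 39° ↑ +219°: 281 + 219 = 500 → 500 − 360 = 140°
triadic ↓ −120°: 140 − 120 = 20°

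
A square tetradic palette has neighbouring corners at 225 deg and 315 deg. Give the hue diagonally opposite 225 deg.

45°

A square tetradic scheme places four hues 90° apart; opposite corners are 180° apart.
225 + 180 = 405 → 405 − 360 = 45°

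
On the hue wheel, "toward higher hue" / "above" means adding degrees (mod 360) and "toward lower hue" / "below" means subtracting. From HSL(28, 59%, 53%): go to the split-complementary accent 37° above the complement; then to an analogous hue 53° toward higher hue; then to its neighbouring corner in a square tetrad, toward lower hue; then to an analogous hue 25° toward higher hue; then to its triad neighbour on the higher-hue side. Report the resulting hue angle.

353°

+217° (split-comp 37° ↑): 28 + 217 = 245°
+53° (analog 53° ↑): 245 + 53 = 298°
−90° (square ↓): 298 − 90 = 208°
+25° (analog 25° ↑): 208 + 25 = 233°
+120° (triadic ↑): 233 + 120 = 353°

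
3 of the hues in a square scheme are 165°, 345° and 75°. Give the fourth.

255°

A square tetradic scheme places four hues every 90°.
The full set through 75° is {75°, 165°, 255°, 345°}.
Given {75°, 165°, 345°}, the missing hue is 255°.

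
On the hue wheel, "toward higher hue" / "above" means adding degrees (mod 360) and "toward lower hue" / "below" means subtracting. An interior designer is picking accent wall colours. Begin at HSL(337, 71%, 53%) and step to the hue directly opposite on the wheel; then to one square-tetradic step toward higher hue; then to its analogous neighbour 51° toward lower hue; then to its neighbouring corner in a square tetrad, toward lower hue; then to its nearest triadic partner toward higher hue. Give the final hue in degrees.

226°

complement +180°: 337 + 180 = 517 → 517 − 360 = 157°
square ↑ +90°: 157 + 90 = 247°
analog 51° ↓ −51°: 247 − 51 = 196°
square ↓ −90°: 196 − 90 = 106°
triadic ↑ +120°: 106 + 120 = 226°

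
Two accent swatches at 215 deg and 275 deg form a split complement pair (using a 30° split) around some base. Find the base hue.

The accents sit 30° either side of the complement, so the complement is their short-arc midpoint on the wheel.
Short-arc midpoint of 215° and 275°: 245°.
Base is 180° from the complement: 245 − 180 = 65°

65°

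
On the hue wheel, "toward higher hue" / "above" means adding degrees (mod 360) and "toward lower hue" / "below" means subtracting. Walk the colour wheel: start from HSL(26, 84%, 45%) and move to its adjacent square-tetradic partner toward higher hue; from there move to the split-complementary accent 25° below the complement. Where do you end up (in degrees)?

square ↑ +90°: 26 + 90 = 116°
split-comp 25° ↓ +155°: 116 + 155 = 271°

271°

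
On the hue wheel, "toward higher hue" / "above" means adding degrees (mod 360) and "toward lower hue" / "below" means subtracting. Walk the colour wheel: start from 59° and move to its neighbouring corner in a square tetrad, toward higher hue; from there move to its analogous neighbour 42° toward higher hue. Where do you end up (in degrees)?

191°

square ↑ +90°: 59 + 90 = 149°
analog 42° ↑ +42°: 149 + 42 = 191°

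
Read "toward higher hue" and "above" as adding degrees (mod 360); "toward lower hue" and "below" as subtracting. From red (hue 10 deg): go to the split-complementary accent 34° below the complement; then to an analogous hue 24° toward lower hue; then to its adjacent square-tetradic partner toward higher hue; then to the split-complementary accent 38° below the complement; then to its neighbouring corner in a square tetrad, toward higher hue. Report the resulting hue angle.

split-comp 34° ↓ +146°: 10 + 146 = 156°
analog 24° ↓ −24°: 156 − 24 = 132°
square ↑ +90°: 132 + 90 = 222°
split-comp 38° ↓ +142°: 222 + 142 = 364 → 364 − 360 = 4°
square ↑ +90°: 4 + 90 = 94°

94°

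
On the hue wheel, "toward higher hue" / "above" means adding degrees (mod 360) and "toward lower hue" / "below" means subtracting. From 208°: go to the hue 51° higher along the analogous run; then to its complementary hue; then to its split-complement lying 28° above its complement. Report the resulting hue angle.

+51° (analog 51° ↑): 208 + 51 = 259°
+180° (complement): 259 + 180 = 439 → 439 − 360 = 79°
+208° (split-comp 28° ↑): 79 + 208 = 287°

287°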